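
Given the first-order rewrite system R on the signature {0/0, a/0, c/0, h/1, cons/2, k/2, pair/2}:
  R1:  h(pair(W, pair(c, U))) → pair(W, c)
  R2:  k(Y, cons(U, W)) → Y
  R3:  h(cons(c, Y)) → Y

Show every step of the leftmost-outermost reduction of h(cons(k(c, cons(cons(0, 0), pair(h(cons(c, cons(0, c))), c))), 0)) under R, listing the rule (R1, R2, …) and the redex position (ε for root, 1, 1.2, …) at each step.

0

1. h(cons(k(c, cons(cons(0, 0), pair(h(cons(c, cons(0, c))), c))), 0))  →  h(cons(c, 0))   [R2 at 1.1]
2. h(cons(c, 0))  →  0   [R3 at ε]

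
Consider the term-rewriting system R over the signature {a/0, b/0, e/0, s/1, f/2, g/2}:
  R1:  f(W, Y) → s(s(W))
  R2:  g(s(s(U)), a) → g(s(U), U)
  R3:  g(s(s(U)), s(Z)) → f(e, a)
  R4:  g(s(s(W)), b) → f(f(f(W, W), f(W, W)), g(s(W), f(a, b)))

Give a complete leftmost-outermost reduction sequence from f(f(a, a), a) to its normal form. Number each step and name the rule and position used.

s(s(s(s(a))))

1. f(f(a, a), a)  →  s(s(f(a, a)))   [R1 at ε]
2. s(s(f(a, a)))  →  s(s(s(s(a))))   [R1 at 1.1]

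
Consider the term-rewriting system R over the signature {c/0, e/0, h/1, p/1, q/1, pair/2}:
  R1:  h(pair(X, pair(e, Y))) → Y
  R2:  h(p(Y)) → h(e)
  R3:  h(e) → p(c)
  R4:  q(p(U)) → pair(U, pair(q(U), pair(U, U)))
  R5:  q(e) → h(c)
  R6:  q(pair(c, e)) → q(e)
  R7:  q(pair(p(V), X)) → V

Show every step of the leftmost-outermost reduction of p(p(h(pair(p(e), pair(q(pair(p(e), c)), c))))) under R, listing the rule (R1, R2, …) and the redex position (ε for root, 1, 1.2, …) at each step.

p(p(c))

1. p(p(h(pair(p(e), pair(q(pair(p(e), c)), c)))))  →  p(p(h(pair(p(e), pair(e, c)))))   [R7 at 1.1.1.2.1]
2. p(p(h(pair(p(e), pair(e, c)))))  →  p(p(c))   [R1 at 1.1]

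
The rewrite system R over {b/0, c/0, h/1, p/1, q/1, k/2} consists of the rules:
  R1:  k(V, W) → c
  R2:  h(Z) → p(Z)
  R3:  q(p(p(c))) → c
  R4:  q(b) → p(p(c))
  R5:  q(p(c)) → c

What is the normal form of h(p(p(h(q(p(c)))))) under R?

1. h(p(p(h(q(p(c))))))  →  p(p(p(h(q(p(c))))))   [R2 at ε]
2. p(p(p(h(q(p(c))))))  →  p(p(p(p(q(p(c))))))   [R2 at 1.1.1]
3. p(p(p(p(q(p(c))))))  →  p(p(p(p(c))))   [R5 at 1.1.1.1]

p(p(p(p(c))))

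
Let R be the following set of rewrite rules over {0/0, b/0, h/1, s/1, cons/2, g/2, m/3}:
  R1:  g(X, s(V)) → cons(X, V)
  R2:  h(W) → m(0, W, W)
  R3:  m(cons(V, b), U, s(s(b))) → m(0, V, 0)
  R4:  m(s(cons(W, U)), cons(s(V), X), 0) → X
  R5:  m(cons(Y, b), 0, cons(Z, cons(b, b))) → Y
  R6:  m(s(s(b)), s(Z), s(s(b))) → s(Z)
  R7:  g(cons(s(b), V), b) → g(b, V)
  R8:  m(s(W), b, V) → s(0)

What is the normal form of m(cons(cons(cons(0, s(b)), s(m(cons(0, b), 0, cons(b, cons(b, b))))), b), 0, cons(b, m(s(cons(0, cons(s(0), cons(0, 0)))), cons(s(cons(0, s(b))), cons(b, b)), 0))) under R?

1. m(cons(cons(cons(0, s(b)), s(m(cons(0, b), 0, cons(b, cons(b, b))))), b), 0, cons(b, m(s(cons(0, cons(s(0), cons(0, 0)))), cons(s(cons(0, s(b))), cons(b, b)), 0)))  →  m(cons(cons(cons(0, s(b)), s(0)), b), 0, cons(b, m(s(cons(0, cons(s(0), cons(0, 0)))), cons(s(cons(0, s(b))), cons(b, b)), 0)))   [R5 at 1.1.2.1]
2. m(cons(cons(cons(0, s(b)), s(0)), b), 0, cons(b, m(s(cons(0, cons(s(0), cons(0, 0)))), cons(s(cons(0, s(b))), cons(b, b)), 0)))  →  m(cons(cons(cons(0, s(b)), s(0)), b), 0, cons(b, cons(b, b)))   [R4 at 3.2]
3. m(cons(cons(cons(0, s(b)), s(0)), b), 0, cons(b, cons(b, b)))  →  cons(cons(0, s(b)), s(0))   [R5 at ε]

cons(cons(0, s(b)), s(0))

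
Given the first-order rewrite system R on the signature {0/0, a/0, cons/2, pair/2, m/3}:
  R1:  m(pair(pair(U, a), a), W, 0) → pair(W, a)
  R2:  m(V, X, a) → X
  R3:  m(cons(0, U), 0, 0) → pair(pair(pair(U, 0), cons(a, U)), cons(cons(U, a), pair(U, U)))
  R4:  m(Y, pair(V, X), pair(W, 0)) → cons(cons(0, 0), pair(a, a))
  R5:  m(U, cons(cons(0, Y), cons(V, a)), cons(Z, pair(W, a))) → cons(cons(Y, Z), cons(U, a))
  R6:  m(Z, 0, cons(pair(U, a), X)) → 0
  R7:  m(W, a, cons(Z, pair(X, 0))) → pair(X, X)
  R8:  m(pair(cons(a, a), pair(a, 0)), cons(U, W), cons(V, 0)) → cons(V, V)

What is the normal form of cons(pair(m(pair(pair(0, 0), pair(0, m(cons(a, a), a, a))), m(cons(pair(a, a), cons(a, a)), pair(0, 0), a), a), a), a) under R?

1. cons(pair(m(pair(pair(0, 0), pair(0, m(cons(a, a), a, a))), m(cons(pair(a, a), cons(a, a)), pair(0, 0), a), a), a), a)  →  cons(pair(m(cons(pair(a, a), cons(a, a)), pair(0, 0), a), a), a)   [R2 at 1.1]
2. cons(pair(m(cons(pair(a, a), cons(a, a)), pair(0, 0), a), a), a)  →  cons(pair(pair(0, 0), a), a)   [R2 at 1.1]

cons(pair(pair(0, 0), a), a)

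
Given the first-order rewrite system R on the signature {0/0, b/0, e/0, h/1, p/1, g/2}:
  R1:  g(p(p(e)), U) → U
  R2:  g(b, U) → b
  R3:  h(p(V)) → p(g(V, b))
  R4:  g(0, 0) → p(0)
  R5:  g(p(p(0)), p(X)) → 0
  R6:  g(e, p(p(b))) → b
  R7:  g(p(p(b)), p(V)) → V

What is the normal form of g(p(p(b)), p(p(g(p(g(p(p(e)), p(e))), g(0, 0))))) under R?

1. g(p(p(b)), p(p(g(p(g(p(p(e)), p(e))), g(0, 0)))))  →  p(g(p(g(p(p(e)), p(e))), g(0, 0)))   [R7 at ε]
2. p(g(p(g(p(p(e)), p(e))), g(0, 0)))  →  p(g(p(p(e)), g(0, 0)))   [R1 at 1.1.1]
3. p(g(p(p(e)), g(0, 0)))  →  p(g(0, 0))   [R1 at 1]
4. p(g(0, 0))  →  p(p(0))   [R4 at 1]

p(p(0))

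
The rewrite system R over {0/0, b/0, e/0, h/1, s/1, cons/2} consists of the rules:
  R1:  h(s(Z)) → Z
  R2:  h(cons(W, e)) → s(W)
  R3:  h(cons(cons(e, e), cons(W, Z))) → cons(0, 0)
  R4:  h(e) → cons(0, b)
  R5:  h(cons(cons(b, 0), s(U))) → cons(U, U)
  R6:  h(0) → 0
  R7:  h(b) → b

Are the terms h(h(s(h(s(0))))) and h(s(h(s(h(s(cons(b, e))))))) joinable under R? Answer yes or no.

Reduce t₁ = h(h(s(h(s(0))))):
1. h(h(s(h(s(0)))))  →  h(h(s(0)))   [R1 at 1]
2. h(h(s(0)))  →  h(0)   [R1 at 1]
3. h(0)  →  0   [R6 at ε]

Reduce t₂ = h(s(h(s(h(s(cons(b, e))))))):
1. h(s(h(s(h(s(cons(b, e)))))))  →  h(s(h(s(cons(b, e)))))   [R1 at ε]
2. h(s(h(s(cons(b, e)))))  →  h(s(cons(b, e)))   [R1 at ε]
3. h(s(cons(b, e)))  →  cons(b, e)   [R1 at ε]

no — NF(t₁) = 0, NF(t₂) = cons(b, e)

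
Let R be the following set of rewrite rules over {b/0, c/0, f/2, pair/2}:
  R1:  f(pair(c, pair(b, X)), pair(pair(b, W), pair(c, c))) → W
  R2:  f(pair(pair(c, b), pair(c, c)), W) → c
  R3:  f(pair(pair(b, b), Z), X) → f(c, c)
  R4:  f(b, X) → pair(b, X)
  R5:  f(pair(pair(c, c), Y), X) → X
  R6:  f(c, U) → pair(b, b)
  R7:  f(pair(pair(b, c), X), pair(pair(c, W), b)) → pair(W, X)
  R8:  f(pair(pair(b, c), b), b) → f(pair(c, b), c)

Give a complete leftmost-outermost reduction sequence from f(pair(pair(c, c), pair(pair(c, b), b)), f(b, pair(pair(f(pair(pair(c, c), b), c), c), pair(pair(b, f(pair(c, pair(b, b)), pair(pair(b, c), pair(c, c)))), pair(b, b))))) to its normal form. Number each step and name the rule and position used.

pair(b, pair(pair(c, c), pair(pair(b, c), pair(b, b))))

1. f(pair(pair(c, c), pair(pair(c, b), b)), f(b, pair(pair(f(pair(pair(c, c), b), c), c), pair(pair(b, f(pair(c, pair(b, b)), pair(pair(b, c), pair(c, c)))), pair(b, b)))))  →  f(b, pair(pair(f(pair(pair(c, c), b), c), c), pair(pair(b, f(pair(c, pair(b, b)), pair(pair(b, c), pair(c, c)))), pair(b, b))))   [R5 at ε]
2. f(b, pair(pair(f(pair(pair(c, c), b), c), c), pair(pair(b, f(pair(c, pair(b, b)), pair(pair(b, c), pair(c, c)))), pair(b, b))))  →  pair(b, pair(pair(f(pair(pair(c, c), b), c), c), pair(pair(b, f(pair(c, pair(b, b)), pair(pair(b, c), pair(c, c)))), pair(b, b))))   [R4 at ε]
3. pair(b, pair(pair(f(pair(pair(c, c), b), c), c), pair(pair(b, f(pair(c, pair(b, b)), pair(pair(b, c), pair(c, c)))), pair(b, b))))  →  pair(b, pair(pair(c, c), pair(pair(b, f(pair(c, pair(b, b)), pair(pair(b, c), pair(c, c)))), pair(b, b))))   [R5 at 2.1.1]
4. pair(b, pair(pair(c, c), pair(pair(b, f(pair(c, pair(b, b)), pair(pair(b, c), pair(c, c)))), pair(b, b))))  →  pair(b, pair(pair(c, c), pair(pair(b, c), pair(b, b))))   [R1 at 2.2.1.2]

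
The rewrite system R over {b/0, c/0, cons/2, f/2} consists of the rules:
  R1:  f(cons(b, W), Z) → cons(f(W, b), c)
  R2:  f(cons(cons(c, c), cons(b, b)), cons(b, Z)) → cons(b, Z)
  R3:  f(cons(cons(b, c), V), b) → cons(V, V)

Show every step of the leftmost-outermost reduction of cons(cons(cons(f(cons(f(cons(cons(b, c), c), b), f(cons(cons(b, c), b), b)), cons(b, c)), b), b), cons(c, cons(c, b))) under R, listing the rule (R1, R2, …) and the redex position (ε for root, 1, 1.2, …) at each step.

1. cons(cons(cons(f(cons(f(cons(cons(b, c), c), b), f(cons(cons(b, c), b), b)), cons(b, c)), b), b), cons(c, cons(c, b)))  →  cons(cons(cons(f(cons(cons(c, c), f(cons(cons(b, c), b), b)), cons(b, c)), b), b), cons(c, cons(c, b)))   [R3 at 1.1.1.1.1]
2. cons(cons(cons(f(cons(cons(c, c), f(cons(cons(b, c), b), b)), cons(b, c)), b), b), cons(c, cons(c, b)))  →  cons(cons(cons(f(cons(cons(c, c), cons(b, b)), cons(b, c)), b), b), cons(c, cons(c, b)))   [R3 at 1.1.1.1.2]
3. cons(cons(cons(f(cons(cons(c, c), cons(b, b)), cons(b, c)), b), b), cons(c, cons(c, b)))  →  cons(cons(cons(cons(b, c), b), b), cons(c, cons(c, b)))   [R2 at 1.1.1]

cons(cons(cons(cons(b, c), b), b), cons(c, cons(c, b)))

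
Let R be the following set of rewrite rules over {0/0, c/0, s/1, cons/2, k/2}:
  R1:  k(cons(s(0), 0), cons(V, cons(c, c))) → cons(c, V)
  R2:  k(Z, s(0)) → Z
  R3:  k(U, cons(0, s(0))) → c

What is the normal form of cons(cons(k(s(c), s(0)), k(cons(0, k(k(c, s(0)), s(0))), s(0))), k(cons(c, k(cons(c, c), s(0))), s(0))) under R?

1. cons(cons(k(s(c), s(0)), k(cons(0, k(k(c, s(0)), s(0))), s(0))), k(cons(c, k(cons(c, c), s(0))), s(0)))  →  cons(cons(s(c), k(cons(0, k(k(c, s(0)), s(0))), s(0))), k(cons(c, k(cons(c, c), s(0))), s(0)))   [R2 at 1.1]
2. cons(cons(s(c), k(cons(0, k(k(c, s(0)), s(0))), s(0))), k(cons(c, k(cons(c, c), s(0))), s(0)))  →  cons(cons(s(c), cons(0, k(k(c, s(0)), s(0)))), k(cons(c, k(cons(c, c), s(0))), s(0)))   [R2 at 1.2]
3. cons(cons(s(c), cons(0, k(k(c, s(0)), s(0)))), k(cons(c, k(cons(c, c), s(0))), s(0)))  →  cons(cons(s(c), cons(0, k(c, s(0)))), k(cons(c, k(cons(c, c), s(0))), s(0)))   [R2 at 1.2.2]
4. cons(cons(s(c), cons(0, k(c, s(0)))), k(cons(c, k(cons(c, c), s(0))), s(0)))  →  cons(cons(s(c), cons(0, c)), k(cons(c, k(cons(c, c), s(0))), s(0)))   [R2 at 1.2.2]
5. cons(cons(s(c), cons(0, c)), k(cons(c, k(cons(c, c), s(0))), s(0)))  →  cons(cons(s(c), cons(0, c)), cons(c, k(cons(c, c), s(0))))   [R2 at 2]
6. cons(cons(s(c), cons(0, c)), cons(c, k(cons(c, c), s(0))))  →  cons(cons(s(c), cons(0, c)), cons(c, cons(c, c)))   [R2 at 2.2]

cons(cons(s(c), cons(0, c)), cons(c, cons(c, c)))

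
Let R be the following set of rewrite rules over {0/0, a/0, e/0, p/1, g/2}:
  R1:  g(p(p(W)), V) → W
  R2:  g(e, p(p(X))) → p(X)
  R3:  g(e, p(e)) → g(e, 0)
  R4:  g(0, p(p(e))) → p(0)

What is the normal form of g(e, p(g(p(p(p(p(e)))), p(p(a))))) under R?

1. g(e, p(g(p(p(p(p(e)))), p(p(a)))))  →  g(e, p(p(p(e))))   [R1 at 2.1]
2. g(e, p(p(p(e))))  →  p(p(e))   [R2 at ε]

p(p(e))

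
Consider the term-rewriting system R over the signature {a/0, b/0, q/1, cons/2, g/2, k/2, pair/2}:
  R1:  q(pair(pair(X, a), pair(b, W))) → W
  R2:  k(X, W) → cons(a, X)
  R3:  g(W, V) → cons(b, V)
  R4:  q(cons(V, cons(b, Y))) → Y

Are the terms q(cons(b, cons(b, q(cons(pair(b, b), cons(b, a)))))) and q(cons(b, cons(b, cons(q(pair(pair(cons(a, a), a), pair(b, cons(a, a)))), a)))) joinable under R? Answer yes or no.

no — NF(t₁) = a, NF(t₂) = cons(cons(a, a), a)

Reduce t₁ = q(cons(b, cons(b, q(cons(pair(b, b), cons(b, a)))))):
1. q(cons(b, cons(b, q(cons(pair(b, b), cons(b, a))))))  →  q(cons(pair(b, b), cons(b, a)))   [R4 at ε]
2. q(cons(pair(b, b), cons(b, a)))  →  a   [R4 at ε]

Reduce t₂ = q(cons(b, cons(b, cons(q(pair(pair(cons(a, a), a), pair(b, cons(a, a)))), a)))):
1. q(cons(b, cons(b, cons(q(pair(pair(cons(a, a), a), pair(b, cons(a, a)))), a))))  →  cons(q(pair(pair(cons(a, a), a), pair(b, cons(a, a)))), a)   [R4 at ε]
2. cons(q(pair(pair(cons(a, a), a), pair(b, cons(a, a)))), a)  →  cons(cons(a, a), a)   [R1 at 1]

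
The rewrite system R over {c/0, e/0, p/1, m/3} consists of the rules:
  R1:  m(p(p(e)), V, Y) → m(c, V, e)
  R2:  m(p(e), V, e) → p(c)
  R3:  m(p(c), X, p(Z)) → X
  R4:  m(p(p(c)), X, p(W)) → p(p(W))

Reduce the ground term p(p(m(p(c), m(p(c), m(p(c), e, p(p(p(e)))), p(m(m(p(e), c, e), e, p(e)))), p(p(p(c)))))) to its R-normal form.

1. p(p(m(p(c), m(p(c), m(p(c), e, p(p(p(e)))), p(m(m(p(e), c, e), e, p(e)))), p(p(p(c))))))  →  p(p(m(p(c), m(p(c), e, p(p(p(e)))), p(m(m(p(e), c, e), e, p(e))))))   [R3 at 1.1]
2. p(p(m(p(c), m(p(c), e, p(p(p(e)))), p(m(m(p(e), c, e), e, p(e))))))  →  p(p(m(p(c), e, p(p(p(e))))))   [R3 at 1.1]
3. p(p(m(p(c), e, p(p(p(e))))))  →  p(p(e))   [R3 at 1.1]

p(p(e))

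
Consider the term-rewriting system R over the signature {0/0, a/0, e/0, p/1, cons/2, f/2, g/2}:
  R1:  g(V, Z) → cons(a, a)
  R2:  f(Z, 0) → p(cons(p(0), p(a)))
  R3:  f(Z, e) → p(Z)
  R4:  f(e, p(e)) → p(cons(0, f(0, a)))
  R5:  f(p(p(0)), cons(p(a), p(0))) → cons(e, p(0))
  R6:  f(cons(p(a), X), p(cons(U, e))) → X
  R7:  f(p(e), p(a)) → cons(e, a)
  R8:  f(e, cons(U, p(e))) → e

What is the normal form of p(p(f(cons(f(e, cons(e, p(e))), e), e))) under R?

p(p(p(cons(e, e))))

1. p(p(f(cons(f(e, cons(e, p(e))), e), e)))  →  p(p(p(cons(f(e, cons(e, p(e))), e))))   [R3 at 1.1]
2. p(p(p(cons(f(e, cons(e, p(e))), e))))  →  p(p(p(cons(e, e))))   [R8 at 1.1.1.1]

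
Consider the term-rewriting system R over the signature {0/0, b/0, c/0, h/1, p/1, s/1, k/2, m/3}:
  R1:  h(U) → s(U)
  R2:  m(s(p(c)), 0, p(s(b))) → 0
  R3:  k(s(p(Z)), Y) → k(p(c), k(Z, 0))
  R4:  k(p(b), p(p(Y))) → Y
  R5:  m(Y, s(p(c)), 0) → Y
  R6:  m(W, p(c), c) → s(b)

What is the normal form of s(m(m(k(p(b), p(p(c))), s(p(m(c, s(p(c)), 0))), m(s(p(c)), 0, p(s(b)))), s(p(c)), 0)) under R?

1. s(m(m(k(p(b), p(p(c))), s(p(m(c, s(p(c)), 0))), m(s(p(c)), 0, p(s(b)))), s(p(c)), 0))  →  s(m(k(p(b), p(p(c))), s(p(m(c, s(p(c)), 0))), m(s(p(c)), 0, p(s(b)))))   [R5 at 1]
2. s(m(k(p(b), p(p(c))), s(p(m(c, s(p(c)), 0))), m(s(p(c)), 0, p(s(b)))))  →  s(m(c, s(p(m(c, s(p(c)), 0))), m(s(p(c)), 0, p(s(b)))))   [R4 at 1.1]
3. s(m(c, s(p(m(c, s(p(c)), 0))), m(s(p(c)), 0, p(s(b)))))  →  s(m(c, s(p(c)), m(s(p(c)), 0, p(s(b)))))   [R5 at 1.2.1.1]
4. s(m(c, s(p(c)), m(s(p(c)), 0, p(s(b)))))  →  s(m(c, s(p(c)), 0))   [R2 at 1.3]
5. s(m(c, s(p(c)), 0))  →  s(c)   [R5 at 1]

s(c)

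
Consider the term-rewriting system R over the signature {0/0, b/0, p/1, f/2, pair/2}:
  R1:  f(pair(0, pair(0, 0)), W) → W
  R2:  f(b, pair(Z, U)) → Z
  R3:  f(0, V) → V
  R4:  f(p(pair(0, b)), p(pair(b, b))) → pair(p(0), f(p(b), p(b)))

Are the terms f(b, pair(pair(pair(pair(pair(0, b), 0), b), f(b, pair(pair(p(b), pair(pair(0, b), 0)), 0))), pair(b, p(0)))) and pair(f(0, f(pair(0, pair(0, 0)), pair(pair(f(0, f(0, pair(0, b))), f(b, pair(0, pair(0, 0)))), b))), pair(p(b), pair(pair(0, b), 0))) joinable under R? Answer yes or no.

yes — NF(t₁) = pair(pair(pair(pair(0, b), 0), b), pair(p(b), pair(pair(0, b), 0))), NF(t₂) = pair(pair(pair(pair(0, b), 0), b), pair(p(b), pair(pair(0, b), 0)))

Reduce t₁ = f(b, pair(pair(pair(pair(pair(0, b), 0), b), f(b, pair(pair(p(b), pair(pair(0, b), 0)), 0))), pair(b, p(0)))):
1. f(b, pair(pair(pair(pair(pair(0, b), 0), b), f(b, pair(pair(p(b), pair(pair(0, b), 0)), 0))), pair(b, p(0))))  →  pair(pair(pair(pair(0, b), 0), b), f(b, pair(pair(p(b), pair(pair(0, b), 0)), 0)))   [R2 at ε]
2. pair(pair(pair(pair(0, b), 0), b), f(b, pair(pair(p(b), pair(pair(0, b), 0)), 0)))  →  pair(pair(pair(pair(0, b), 0), b), pair(p(b), pair(pair(0, b), 0)))   [R2 at 2]

Reduce t₂ = pair(f(0, f(pair(0, pair(0, 0)), pair(pair(f(0, f(0, pair(0, b))), f(b, pair(0, pair(0, 0)))), b))), pair(p(b), pair(pair(0, b), 0))):
1. pair(f(0, f(pair(0, pair(0, 0)), pair(pair(f(0, f(0, pair(0, b))), f(b, pair(0, pair(0, 0)))), b))), pair(p(b), pair(pair(0, b), 0)))  →  pair(f(pair(0, pair(0, 0)), pair(pair(f(0, f(0, pair(0, b))), f(b, pair(0, pair(0, 0)))), b)), pair(p(b), pair(pair(0, b), 0)))   [R3 at 1]
2. pair(f(pair(0, pair(0, 0)), pair(pair(f(0, f(0, pair(0, b))), f(b, pair(0, pair(0, 0)))), b)), pair(p(b), pair(pair(0, b), 0)))  →  pair(pair(pair(f(0, f(0, pair(0, b))), f(b, pair(0, pair(0, 0)))), b), pair(p(b), pair(pair(0, b), 0)))   [R1 at 1]
3. pair(pair(pair(f(0, f(0, pair(0, b))), f(b, pair(0, pair(0, 0)))), b), pair(p(b), pair(pair(0, b), 0)))  →  pair(pair(pair(f(0, pair(0, b)), f(b, pair(0, pair(0, 0)))), b), pair(p(b), pair(pair(0, b), 0)))   [R3 at 1.1.1]
4. pair(pair(pair(f(0, pair(0, b)), f(b, pair(0, pair(0, 0)))), b), pair(p(b), pair(pair(0, b), 0)))  →  pair(pair(pair(pair(0, b), f(b, pair(0, pair(0, 0)))), b), pair(p(b), pair(pair(0, b), 0)))   [R3 at 1.1.1]
5. pair(pair(pair(pair(0, b), f(b, pair(0, pair(0, 0)))), b), pair(p(b), pair(pair(0, b), 0)))  →  pair(pair(pair(pair(0, b), 0), b), pair(p(b), pair(pair(0, b), 0)))   [R2 at 1.1.2]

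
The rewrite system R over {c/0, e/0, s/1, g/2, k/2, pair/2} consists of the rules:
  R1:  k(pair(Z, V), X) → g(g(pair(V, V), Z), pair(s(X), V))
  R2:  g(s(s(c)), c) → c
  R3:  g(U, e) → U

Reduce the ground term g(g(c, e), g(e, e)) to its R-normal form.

c

1. g(g(c, e), g(e, e))  →  g(c, g(e, e))   [R3 at 1]
2. g(c, g(e, e))  →  g(c, e)   [R3 at 2]
3. g(c, e)  →  c   [R3 at ε]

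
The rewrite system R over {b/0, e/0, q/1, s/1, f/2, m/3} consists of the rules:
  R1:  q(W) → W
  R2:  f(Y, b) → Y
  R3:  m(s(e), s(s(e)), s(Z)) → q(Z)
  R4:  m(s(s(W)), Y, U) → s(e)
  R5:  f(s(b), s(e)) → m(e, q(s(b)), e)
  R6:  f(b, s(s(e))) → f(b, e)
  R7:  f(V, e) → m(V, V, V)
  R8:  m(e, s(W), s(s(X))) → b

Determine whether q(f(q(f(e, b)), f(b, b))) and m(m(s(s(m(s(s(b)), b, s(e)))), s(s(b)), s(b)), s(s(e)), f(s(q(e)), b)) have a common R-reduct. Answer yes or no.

yes — NF(t₁) = e, NF(t₂) = e

Reduce t₁ = q(f(q(f(e, b)), f(b, b))):
1. q(f(q(f(e, b)), f(b, b)))  →  f(q(f(e, b)), f(b, b))   [R1 at ε]
2. f(q(f(e, b)), f(b, b))  →  f(f(e, b), f(b, b))   [R1 at 1]
3. f(f(e, b), f(b, b))  →  f(e, f(b, b))   [R2 at 1]
4. f(e, f(b, b))  →  f(e, b)   [R2 at 2]
5. f(e, b)  →  e   [R2 at ε]

Reduce t₂ = m(m(s(s(m(s(s(b)), b, s(e)))), s(s(b)), s(b)), s(s(e)), f(s(q(e)), b)):
1. m(m(s(s(m(s(s(b)), b, s(e)))), s(s(b)), s(b)), s(s(e)), f(s(q(e)), b))  →  m(s(e), s(s(e)), f(s(q(e)), b))   [R4 at 1]
2. m(s(e), s(s(e)), f(s(q(e)), b))  →  m(s(e), s(s(e)), s(q(e)))   [R2 at 3]
3. m(s(e), s(s(e)), s(q(e)))  →  q(q(e))   [R3 at ε]
4. q(q(e))  →  q(e)   [R1 at ε]
5. q(e)  →  e   [R1 at ε]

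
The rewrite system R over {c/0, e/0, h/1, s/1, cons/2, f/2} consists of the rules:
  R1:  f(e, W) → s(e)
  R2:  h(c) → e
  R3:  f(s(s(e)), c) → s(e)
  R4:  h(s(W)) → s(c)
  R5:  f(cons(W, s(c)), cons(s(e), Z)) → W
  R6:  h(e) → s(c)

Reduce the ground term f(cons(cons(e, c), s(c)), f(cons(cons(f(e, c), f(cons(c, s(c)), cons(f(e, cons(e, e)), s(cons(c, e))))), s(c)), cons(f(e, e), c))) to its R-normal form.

cons(e, c)

1. f(cons(cons(e, c), s(c)), f(cons(cons(f(e, c), f(cons(c, s(c)), cons(f(e, cons(e, e)), s(cons(c, e))))), s(c)), cons(f(e, e), c)))  →  f(cons(cons(e, c), s(c)), f(cons(cons(s(e), f(cons(c, s(c)), cons(f(e, cons(e, e)), s(cons(c, e))))), s(c)), cons(f(e, e), c)))   [R1 at 2.1.1.1]
2. f(cons(cons(e, c), s(c)), f(cons(cons(s(e), f(cons(c, s(c)), cons(f(e, cons(e, e)), s(cons(c, e))))), s(c)), cons(f(e, e), c)))  →  f(cons(cons(e, c), s(c)), f(cons(cons(s(e), f(cons(c, s(c)), cons(s(e), s(cons(c, e))))), s(c)), cons(f(e, e), c)))   [R1 at 2.1.1.2.2.1]
3. f(cons(cons(e, c), s(c)), f(cons(cons(s(e), f(cons(c, s(c)), cons(s(e), s(cons(c, e))))), s(c)), cons(f(e, e), c)))  →  f(cons(cons(e, c), s(c)), f(cons(cons(s(e), c), s(c)), cons(f(e, e), c)))   [R5 at 2.1.1.2]
4. f(cons(cons(e, c), s(c)), f(cons(cons(s(e), c), s(c)), cons(f(e, e), c)))  →  f(cons(cons(e, c), s(c)), f(cons(cons(s(e), c), s(c)), cons(s(e), c)))   [R1 at 2.2.1]
5. f(cons(cons(e, c), s(c)), f(cons(cons(s(e), c), s(c)), cons(s(e), c)))  →  f(cons(cons(e, c), s(c)), cons(s(e), c))   [R5 at 2]
6. f(cons(cons(e, c), s(c)), cons(s(e), c))  →  cons(e, c)   [R5 at ε]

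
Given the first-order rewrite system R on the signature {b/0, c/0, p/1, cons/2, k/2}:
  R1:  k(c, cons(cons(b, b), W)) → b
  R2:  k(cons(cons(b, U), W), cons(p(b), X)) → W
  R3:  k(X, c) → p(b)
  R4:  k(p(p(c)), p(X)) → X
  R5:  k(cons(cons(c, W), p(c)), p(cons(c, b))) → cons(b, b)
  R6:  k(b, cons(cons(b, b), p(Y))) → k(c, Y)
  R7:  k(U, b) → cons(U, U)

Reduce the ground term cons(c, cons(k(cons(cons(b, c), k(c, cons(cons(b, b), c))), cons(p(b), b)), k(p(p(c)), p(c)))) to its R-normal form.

cons(c, cons(b, c))

1. cons(c, cons(k(cons(cons(b, c), k(c, cons(cons(b, b), c))), cons(p(b), b)), k(p(p(c)), p(c))))  →  cons(c, cons(k(c, cons(cons(b, b), c)), k(p(p(c)), p(c))))   [R2 at 2.1]
2. cons(c, cons(k(c, cons(cons(b, b), c)), k(p(p(c)), p(c))))  →  cons(c, cons(b, k(p(p(c)), p(c))))   [R1 at 2.1]
3. cons(c, cons(b, k(p(p(c)), p(c))))  →  cons(c, cons(b, c))   [R4 at 2.2]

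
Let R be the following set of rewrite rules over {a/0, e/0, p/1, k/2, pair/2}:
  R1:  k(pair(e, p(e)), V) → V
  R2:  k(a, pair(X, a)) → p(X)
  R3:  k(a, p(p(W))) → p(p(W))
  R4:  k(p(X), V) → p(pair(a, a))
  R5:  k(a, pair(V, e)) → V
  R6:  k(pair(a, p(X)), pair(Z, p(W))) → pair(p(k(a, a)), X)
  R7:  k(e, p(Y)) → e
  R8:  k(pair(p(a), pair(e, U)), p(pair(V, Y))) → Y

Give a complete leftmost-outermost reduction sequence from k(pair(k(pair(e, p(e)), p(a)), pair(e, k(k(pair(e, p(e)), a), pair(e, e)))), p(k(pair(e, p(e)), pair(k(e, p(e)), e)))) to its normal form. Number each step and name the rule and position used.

e

1. k(pair(k(pair(e, p(e)), p(a)), pair(e, k(k(pair(e, p(e)), a), pair(e, e)))), p(k(pair(e, p(e)), pair(k(e, p(e)), e))))  →  k(pair(p(a), pair(e, k(k(pair(e, p(e)), a), pair(e, e)))), p(k(pair(e, p(e)), pair(k(e, p(e)), e))))   [R1 at 1.1]
2. k(pair(p(a), pair(e, k(k(pair(e, p(e)), a), pair(e, e)))), p(k(pair(e, p(e)), pair(k(e, p(e)), e))))  →  k(pair(p(a), pair(e, k(a, pair(e, e)))), p(k(pair(e, p(e)), pair(k(e, p(e)), e))))   [R1 at 1.2.2.1]
3. k(pair(p(a), pair(e, k(a, pair(e, e)))), p(k(pair(e, p(e)), pair(k(e, p(e)), e))))  →  k(pair(p(a), pair(e, e)), p(k(pair(e, p(e)), pair(k(e, p(e)), e))))   [R5 at 1.2.2]
4. k(pair(p(a), pair(e, e)), p(k(pair(e, p(e)), pair(k(e, p(e)), e))))  →  k(pair(p(a), pair(e, e)), p(pair(k(e, p(e)), e)))   [R1 at 2.1]
5. k(pair(p(a), pair(e, e)), p(pair(k(e, p(e)), e)))  →  e   [R8 at ε]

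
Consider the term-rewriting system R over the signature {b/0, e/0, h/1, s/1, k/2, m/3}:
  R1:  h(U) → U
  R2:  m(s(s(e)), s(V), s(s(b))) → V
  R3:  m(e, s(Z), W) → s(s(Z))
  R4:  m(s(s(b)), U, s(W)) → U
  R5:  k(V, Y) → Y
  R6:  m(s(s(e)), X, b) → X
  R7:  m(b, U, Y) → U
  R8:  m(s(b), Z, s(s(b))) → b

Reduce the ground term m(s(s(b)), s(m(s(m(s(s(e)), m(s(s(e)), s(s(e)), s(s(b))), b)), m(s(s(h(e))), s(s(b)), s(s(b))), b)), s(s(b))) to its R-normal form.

1. m(s(s(b)), s(m(s(m(s(s(e)), m(s(s(e)), s(s(e)), s(s(b))), b)), m(s(s(h(e))), s(s(b)), s(s(b))), b)), s(s(b)))  →  s(m(s(m(s(s(e)), m(s(s(e)), s(s(e)), s(s(b))), b)), m(s(s(h(e))), s(s(b)), s(s(b))), b))   [R4 at ε]
2. s(m(s(m(s(s(e)), m(s(s(e)), s(s(e)), s(s(b))), b)), m(s(s(h(e))), s(s(b)), s(s(b))), b))  →  s(m(s(m(s(s(e)), s(s(e)), s(s(b)))), m(s(s(h(e))), s(s(b)), s(s(b))), b))   [R6 at 1.1.1]
3. s(m(s(m(s(s(e)), s(s(e)), s(s(b)))), m(s(s(h(e))), s(s(b)), s(s(b))), b))  →  s(m(s(s(e)), m(s(s(h(e))), s(s(b)), s(s(b))), b))   [R2 at 1.1.1]
4. s(m(s(s(e)), m(s(s(h(e))), s(s(b)), s(s(b))), b))  →  s(m(s(s(h(e))), s(s(b)), s(s(b))))   [R6 at 1]
5. s(m(s(s(h(e))), s(s(b)), s(s(b))))  →  s(m(s(s(e)), s(s(b)), s(s(b))))   [R1 at 1.1.1.1]
6. s(m(s(s(e)), s(s(b)), s(s(b))))  →  s(s(b))   [R2 at 1]

s(s(b))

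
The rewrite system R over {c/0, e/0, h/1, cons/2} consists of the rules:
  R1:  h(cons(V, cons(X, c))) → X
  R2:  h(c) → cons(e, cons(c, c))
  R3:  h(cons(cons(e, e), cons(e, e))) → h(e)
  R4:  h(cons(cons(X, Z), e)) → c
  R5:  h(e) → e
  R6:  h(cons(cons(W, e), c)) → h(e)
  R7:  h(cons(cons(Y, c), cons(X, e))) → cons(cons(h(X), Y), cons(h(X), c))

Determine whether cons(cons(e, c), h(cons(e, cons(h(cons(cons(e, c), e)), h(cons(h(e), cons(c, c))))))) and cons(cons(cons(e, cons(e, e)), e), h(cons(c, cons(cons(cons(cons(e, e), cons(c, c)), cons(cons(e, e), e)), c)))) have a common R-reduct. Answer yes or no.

Reduce t₁ = cons(cons(e, c), h(cons(e, cons(h(cons(cons(e, c), e)), h(cons(h(e), cons(c, c))))))):
1. cons(cons(e, c), h(cons(e, cons(h(cons(cons(e, c), e)), h(cons(h(e), cons(c, c)))))))  →  cons(cons(e, c), h(cons(e, cons(c, h(cons(h(e), cons(c, c)))))))   [R4 at 2.1.2.1]
2. cons(cons(e, c), h(cons(e, cons(c, h(cons(h(e), cons(c, c)))))))  →  cons(cons(e, c), h(cons(e, cons(c, c))))   [R1 at 2.1.2.2]
3. cons(cons(e, c), h(cons(e, cons(c, c))))  →  cons(cons(e, c), c)   [R1 at 2]

Reduce t₂ = cons(cons(cons(e, cons(e, e)), e), h(cons(c, cons(cons(cons(cons(e, e), cons(c, c)), cons(cons(e, e), e)), c)))):
1. cons(cons(cons(e, cons(e, e)), e), h(cons(c, cons(cons(cons(cons(e, e), cons(c, c)), cons(cons(e, e), e)), c))))  →  cons(cons(cons(e, cons(e, e)), e), cons(cons(cons(e, e), cons(c, c)), cons(cons(e, e), e)))   [R1 at 2]

no — NF(t₁) = cons(cons(e, c), c), NF(t₂) = cons(cons(cons(e, cons(e, e)), e), cons(cons(cons(e, e), cons(c, c)), cons(cons(e, e), e)))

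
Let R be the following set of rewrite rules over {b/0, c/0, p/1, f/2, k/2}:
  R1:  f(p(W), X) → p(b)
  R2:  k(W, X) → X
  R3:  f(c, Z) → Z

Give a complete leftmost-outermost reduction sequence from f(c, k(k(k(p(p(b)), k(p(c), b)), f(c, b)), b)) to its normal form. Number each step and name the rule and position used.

1. f(c, k(k(k(p(p(b)), k(p(c), b)), f(c, b)), b))  →  k(k(k(p(p(b)), k(p(c), b)), f(c, b)), b)   [R3 at ε]
2. k(k(k(p(p(b)), k(p(c), b)), f(c, b)), b)  →  b   [R2 at ε]

b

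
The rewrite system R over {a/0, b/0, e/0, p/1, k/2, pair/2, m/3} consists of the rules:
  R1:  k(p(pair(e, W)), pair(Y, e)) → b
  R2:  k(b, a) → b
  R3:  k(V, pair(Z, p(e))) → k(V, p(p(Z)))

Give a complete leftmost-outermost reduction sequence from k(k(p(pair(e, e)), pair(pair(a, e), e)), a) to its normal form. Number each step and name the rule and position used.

1. k(k(p(pair(e, e)), pair(pair(a, e), e)), a)  →  k(b, a)   [R1 at 1]
2. k(b, a)  →  b   [R2 at ε]

b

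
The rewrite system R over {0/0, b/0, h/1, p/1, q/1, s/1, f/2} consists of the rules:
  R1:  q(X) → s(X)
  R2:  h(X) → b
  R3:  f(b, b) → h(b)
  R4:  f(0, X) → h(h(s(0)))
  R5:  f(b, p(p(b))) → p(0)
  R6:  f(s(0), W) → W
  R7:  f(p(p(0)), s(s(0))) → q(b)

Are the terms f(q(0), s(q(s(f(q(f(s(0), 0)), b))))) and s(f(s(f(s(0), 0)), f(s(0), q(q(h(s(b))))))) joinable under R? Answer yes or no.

Reduce t₁ = f(q(0), s(q(s(f(q(f(s(0), 0)), b))))):
1. f(q(0), s(q(s(f(q(f(s(0), 0)), b)))))  →  f(s(0), s(q(s(f(q(f(s(0), 0)), b)))))   [R1 at 1]
2. f(s(0), s(q(s(f(q(f(s(0), 0)), b)))))  →  s(q(s(f(q(f(s(0), 0)), b))))   [R6 at ε]
3. s(q(s(f(q(f(s(0), 0)), b))))  →  s(s(s(f(q(f(s(0), 0)), b))))   [R1 at 1]
4. s(s(s(f(q(f(s(0), 0)), b))))  →  s(s(s(f(s(f(s(0), 0)), b))))   [R1 at 1.1.1.1]
5. s(s(s(f(s(f(s(0), 0)), b))))  →  s(s(s(f(s(0), b))))   [R6 at 1.1.1.1.1]
6. s(s(s(f(s(0), b))))  →  s(s(s(b)))   [R6 at 1.1.1]

Reduce t₂ = s(f(s(f(s(0), 0)), f(s(0), q(q(h(s(b))))))):
1. s(f(s(f(s(0), 0)), f(s(0), q(q(h(s(b)))))))  →  s(f(s(0), f(s(0), q(q(h(s(b)))))))   [R6 at 1.1.1]
2. s(f(s(0), f(s(0), q(q(h(s(b)))))))  →  s(f(s(0), q(q(h(s(b))))))   [R6 at 1]
3. s(f(s(0), q(q(h(s(b))))))  →  s(q(q(h(s(b)))))   [R6 at 1]
4. s(q(q(h(s(b)))))  →  s(s(q(h(s(b)))))   [R1 at 1]
5. s(s(q(h(s(b)))))  →  s(s(s(h(s(b)))))   [R1 at 1.1]
6. s(s(s(h(s(b)))))  →  s(s(s(b)))   [R2 at 1.1.1]

yes — NF(t₁) = s(s(s(b))), NF(t₂) = s(s(s(b)))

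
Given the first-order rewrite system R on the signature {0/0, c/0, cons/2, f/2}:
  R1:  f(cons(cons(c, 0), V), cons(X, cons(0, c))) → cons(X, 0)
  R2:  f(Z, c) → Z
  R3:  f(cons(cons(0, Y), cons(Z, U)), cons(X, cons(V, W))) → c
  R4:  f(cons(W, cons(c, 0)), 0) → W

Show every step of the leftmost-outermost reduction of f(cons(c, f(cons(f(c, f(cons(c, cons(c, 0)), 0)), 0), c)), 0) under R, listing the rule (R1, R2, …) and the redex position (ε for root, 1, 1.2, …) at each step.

c

1. f(cons(c, f(cons(f(c, f(cons(c, cons(c, 0)), 0)), 0), c)), 0)  →  f(cons(c, cons(f(c, f(cons(c, cons(c, 0)), 0)), 0)), 0)   [R2 at 1.2]
2. f(cons(c, cons(f(c, f(cons(c, cons(c, 0)), 0)), 0)), 0)  →  f(cons(c, cons(f(c, c), 0)), 0)   [R4 at 1.2.1.2]
3. f(cons(c, cons(f(c, c), 0)), 0)  →  f(cons(c, cons(c, 0)), 0)   [R2 at 1.2.1]
4. f(cons(c, cons(c, 0)), 0)  →  c   [R4 at ε]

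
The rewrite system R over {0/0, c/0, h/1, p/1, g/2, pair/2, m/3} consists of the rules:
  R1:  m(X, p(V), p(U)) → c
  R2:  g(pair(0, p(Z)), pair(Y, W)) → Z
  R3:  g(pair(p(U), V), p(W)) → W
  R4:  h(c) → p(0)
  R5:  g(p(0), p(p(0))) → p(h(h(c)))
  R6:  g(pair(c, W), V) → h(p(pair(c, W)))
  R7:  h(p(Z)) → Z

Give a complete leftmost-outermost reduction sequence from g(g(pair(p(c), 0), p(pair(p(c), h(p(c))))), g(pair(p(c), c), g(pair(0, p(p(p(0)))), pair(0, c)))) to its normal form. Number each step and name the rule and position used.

1. g(g(pair(p(c), 0), p(pair(p(c), h(p(c))))), g(pair(p(c), c), g(pair(0, p(p(p(0)))), pair(0, c))))  →  g(pair(p(c), h(p(c))), g(pair(p(c), c), g(pair(0, p(p(p(0)))), pair(0, c))))   [R3 at 1]
2. g(pair(p(c), h(p(c))), g(pair(p(c), c), g(pair(0, p(p(p(0)))), pair(0, c))))  →  g(pair(p(c), c), g(pair(p(c), c), g(pair(0, p(p(p(0)))), pair(0, c))))   [R7 at 1.2]
3. g(pair(p(c), c), g(pair(p(c), c), g(pair(0, p(p(p(0)))), pair(0, c))))  →  g(pair(p(c), c), g(pair(p(c), c), p(p(0))))   [R2 at 2.2]
4. g(pair(p(c), c), g(pair(p(c), c), p(p(0))))  →  g(pair(p(c), c), p(0))   [R3 at 2]
5. g(pair(p(c), c), p(0))  →  0   [R3 at ε]

0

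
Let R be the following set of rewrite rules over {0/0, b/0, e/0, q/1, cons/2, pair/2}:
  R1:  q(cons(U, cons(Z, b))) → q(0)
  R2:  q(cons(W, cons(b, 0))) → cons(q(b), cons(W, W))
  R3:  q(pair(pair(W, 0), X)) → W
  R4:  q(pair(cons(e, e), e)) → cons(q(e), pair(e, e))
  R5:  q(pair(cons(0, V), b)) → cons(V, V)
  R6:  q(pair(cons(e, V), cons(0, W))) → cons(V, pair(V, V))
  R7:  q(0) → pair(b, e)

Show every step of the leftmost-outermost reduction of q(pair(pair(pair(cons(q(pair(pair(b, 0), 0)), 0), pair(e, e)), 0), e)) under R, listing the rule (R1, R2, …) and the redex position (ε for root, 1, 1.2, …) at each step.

1. q(pair(pair(pair(cons(q(pair(pair(b, 0), 0)), 0), pair(e, e)), 0), e))  →  pair(cons(q(pair(pair(b, 0), 0)), 0), pair(e, e))   [R3 at ε]
2. pair(cons(q(pair(pair(b, 0), 0)), 0), pair(e, e))  →  pair(cons(b, 0), pair(e, e))   [R3 at 1.1]

pair(cons(b, 0), pair(e, e))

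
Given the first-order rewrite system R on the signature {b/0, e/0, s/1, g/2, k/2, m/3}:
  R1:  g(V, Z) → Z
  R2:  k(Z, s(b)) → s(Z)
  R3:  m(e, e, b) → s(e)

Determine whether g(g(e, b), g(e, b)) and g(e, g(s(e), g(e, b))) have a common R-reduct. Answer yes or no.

yes — NF(t₁) = b, NF(t₂) = b

Reduce t₁ = g(g(e, b), g(e, b)):
1. g(g(e, b), g(e, b))  →  g(e, b)   [R1 at ε]
2. g(e, b)  →  b   [R1 at ε]

Reduce t₂ = g(e, g(s(e), g(e, b))):
1. g(e, g(s(e), g(e, b)))  →  g(s(e), g(e, b))   [R1 at ε]
2. g(s(e), g(e, b))  →  g(e, b)   [R1 at ε]
3. g(e, b)  →  b   [R1 at ε]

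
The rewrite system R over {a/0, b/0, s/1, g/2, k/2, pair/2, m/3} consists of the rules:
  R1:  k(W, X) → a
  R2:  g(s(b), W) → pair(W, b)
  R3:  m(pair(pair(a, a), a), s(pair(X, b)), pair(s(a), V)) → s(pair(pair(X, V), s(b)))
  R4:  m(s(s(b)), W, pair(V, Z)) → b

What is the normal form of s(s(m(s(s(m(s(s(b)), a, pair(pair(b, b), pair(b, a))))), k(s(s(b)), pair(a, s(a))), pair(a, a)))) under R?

s(s(b))

1. s(s(m(s(s(m(s(s(b)), a, pair(pair(b, b), pair(b, a))))), k(s(s(b)), pair(a, s(a))), pair(a, a))))  →  s(s(m(s(s(b)), k(s(s(b)), pair(a, s(a))), pair(a, a))))   [R4 at 1.1.1.1.1]
2. s(s(m(s(s(b)), k(s(s(b)), pair(a, s(a))), pair(a, a))))  →  s(s(b))   [R4 at 1.1]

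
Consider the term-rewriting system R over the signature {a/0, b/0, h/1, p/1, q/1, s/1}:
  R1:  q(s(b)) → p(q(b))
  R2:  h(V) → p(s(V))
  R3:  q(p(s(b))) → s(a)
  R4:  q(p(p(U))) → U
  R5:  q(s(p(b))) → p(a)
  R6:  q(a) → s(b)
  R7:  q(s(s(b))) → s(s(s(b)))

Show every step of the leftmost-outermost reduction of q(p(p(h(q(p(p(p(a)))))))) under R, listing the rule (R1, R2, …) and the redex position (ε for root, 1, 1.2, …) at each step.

p(s(p(a)))

1. q(p(p(h(q(p(p(p(a))))))))  →  h(q(p(p(p(a)))))   [R4 at ε]
2. h(q(p(p(p(a)))))  →  p(s(q(p(p(p(a))))))   [R2 at ε]
3. p(s(q(p(p(p(a))))))  →  p(s(p(a)))   [R4 at 1.1]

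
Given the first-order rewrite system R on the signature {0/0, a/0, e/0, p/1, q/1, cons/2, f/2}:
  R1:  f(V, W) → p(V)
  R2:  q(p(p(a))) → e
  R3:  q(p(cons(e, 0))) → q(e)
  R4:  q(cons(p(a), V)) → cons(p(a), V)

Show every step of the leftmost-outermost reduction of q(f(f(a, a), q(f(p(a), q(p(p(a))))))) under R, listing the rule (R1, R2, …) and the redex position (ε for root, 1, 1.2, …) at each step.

e

1. q(f(f(a, a), q(f(p(a), q(p(p(a)))))))  →  q(p(f(a, a)))   [R1 at 1]
2. q(p(f(a, a)))  →  q(p(p(a)))   [R1 at 1.1]
3. q(p(p(a)))  →  e   [R2 at ε]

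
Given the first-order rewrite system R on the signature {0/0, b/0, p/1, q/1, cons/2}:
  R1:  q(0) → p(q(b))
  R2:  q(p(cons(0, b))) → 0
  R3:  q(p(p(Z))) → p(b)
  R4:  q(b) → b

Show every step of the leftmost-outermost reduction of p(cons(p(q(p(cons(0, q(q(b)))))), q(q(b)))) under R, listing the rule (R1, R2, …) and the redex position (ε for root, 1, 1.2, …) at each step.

p(cons(p(0), b))

1. p(cons(p(q(p(cons(0, q(q(b)))))), q(q(b))))  →  p(cons(p(q(p(cons(0, q(b))))), q(q(b))))   [R4 at 1.1.1.1.1.2.1]
2. p(cons(p(q(p(cons(0, q(b))))), q(q(b))))  →  p(cons(p(q(p(cons(0, b)))), q(q(b))))   [R4 at 1.1.1.1.1.2]
3. p(cons(p(q(p(cons(0, b)))), q(q(b))))  →  p(cons(p(0), q(q(b))))   [R2 at 1.1.1]
4. p(cons(p(0), q(q(b))))  →  p(cons(p(0), q(b)))   [R4 at 1.2.1]
5. p(cons(p(0), q(b)))  →  p(cons(p(0), b))   [R4 at 1.2]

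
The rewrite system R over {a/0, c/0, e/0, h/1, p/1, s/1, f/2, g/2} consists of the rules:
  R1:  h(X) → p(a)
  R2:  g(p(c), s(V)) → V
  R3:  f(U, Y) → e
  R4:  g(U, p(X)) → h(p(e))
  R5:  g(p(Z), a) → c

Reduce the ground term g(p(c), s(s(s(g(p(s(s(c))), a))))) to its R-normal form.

s(s(c))

1. g(p(c), s(s(s(g(p(s(s(c))), a)))))  →  s(s(g(p(s(s(c))), a)))   [R2 at ε]
2. s(s(g(p(s(s(c))), a)))  →  s(s(c))   [R5 at 1.1]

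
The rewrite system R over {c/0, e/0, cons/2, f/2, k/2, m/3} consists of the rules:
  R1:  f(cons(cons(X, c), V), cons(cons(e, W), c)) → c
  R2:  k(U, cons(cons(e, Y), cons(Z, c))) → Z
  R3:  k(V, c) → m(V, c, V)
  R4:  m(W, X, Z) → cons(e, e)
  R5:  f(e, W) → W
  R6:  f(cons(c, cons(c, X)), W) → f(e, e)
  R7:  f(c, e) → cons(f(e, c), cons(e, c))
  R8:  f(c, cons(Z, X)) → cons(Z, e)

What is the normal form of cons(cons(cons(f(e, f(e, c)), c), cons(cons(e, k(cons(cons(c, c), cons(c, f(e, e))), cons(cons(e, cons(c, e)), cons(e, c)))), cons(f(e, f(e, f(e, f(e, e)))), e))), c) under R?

cons(cons(cons(c, c), cons(cons(e, e), cons(e, e))), c)

1. cons(cons(cons(f(e, f(e, c)), c), cons(cons(e, k(cons(cons(c, c), cons(c, f(e, e))), cons(cons(e, cons(c, e)), cons(e, c)))), cons(f(e, f(e, f(e, f(e, e)))), e))), c)  →  cons(cons(cons(f(e, c), c), cons(cons(e, k(cons(cons(c, c), cons(c, f(e, e))), cons(cons(e, cons(c, e)), cons(e, c)))), cons(f(e, f(e, f(e, f(e, e)))), e))), c)   [R5 at 1.1.1]
2. cons(cons(cons(f(e, c), c), cons(cons(e, k(cons(cons(c, c), cons(c, f(e, e))), cons(cons(e, cons(c, e)), cons(e, c)))), cons(f(e, f(e, f(e, f(e, e)))), e))), c)  →  cons(cons(cons(c, c), cons(cons(e, k(cons(cons(c, c), cons(c, f(e, e))), cons(cons(e, cons(c, e)), cons(e, c)))), cons(f(e, f(e, f(e, f(e, e)))), e))), c)   [R5 at 1.1.1]
3. cons(cons(cons(c, c), cons(cons(e, k(cons(cons(c, c), cons(c, f(e, e))), cons(cons(e, cons(c, e)), cons(e, c)))), cons(f(e, f(e, f(e, f(e, e)))), e))), c)  →  cons(cons(cons(c, c), cons(cons(e, e), cons(f(e, f(e, f(e, f(e, e)))), e))), c)   [R2 at 1.2.1.2]
4. cons(cons(cons(c, c), cons(cons(e, e), cons(f(e, f(e, f(e, f(e, e)))), e))), c)  →  cons(cons(cons(c, c), cons(cons(e, e), cons(f(e, f(e, f(e, e))), e))), c)   [R5 at 1.2.2.1]
5. cons(cons(cons(c, c), cons(cons(e, e), cons(f(e, f(e, f(e, e))), e))), c)  →  cons(cons(cons(c, c), cons(cons(e, e), cons(f(e, f(e, e)), e))), c)   [R5 at 1.2.2.1]
6. cons(cons(cons(c, c), cons(cons(e, e), cons(f(e, f(e, e)), e))), c)  →  cons(cons(cons(c, c), cons(cons(e, e), cons(f(e, e), e))), c)   [R5 at 1.2.2.1]
7. cons(cons(cons(c, c), cons(cons(e, e), cons(f(e, e), e))), c)  →  cons(cons(cons(c, c), cons(cons(e, e), cons(e, e))), c)   [R5 at 1.2.2.1]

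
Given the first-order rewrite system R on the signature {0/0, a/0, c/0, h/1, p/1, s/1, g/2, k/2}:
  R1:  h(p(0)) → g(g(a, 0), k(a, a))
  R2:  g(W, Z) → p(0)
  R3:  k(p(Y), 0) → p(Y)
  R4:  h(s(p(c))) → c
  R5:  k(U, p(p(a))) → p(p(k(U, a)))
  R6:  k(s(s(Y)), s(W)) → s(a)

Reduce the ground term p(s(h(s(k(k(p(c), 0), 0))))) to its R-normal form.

p(s(c))

1. p(s(h(s(k(k(p(c), 0), 0)))))  →  p(s(h(s(k(p(c), 0)))))   [R3 at 1.1.1.1.1]
2. p(s(h(s(k(p(c), 0)))))  →  p(s(h(s(p(c)))))   [R3 at 1.1.1.1]
3. p(s(h(s(p(c)))))  →  p(s(c))   [R4 at 1.1]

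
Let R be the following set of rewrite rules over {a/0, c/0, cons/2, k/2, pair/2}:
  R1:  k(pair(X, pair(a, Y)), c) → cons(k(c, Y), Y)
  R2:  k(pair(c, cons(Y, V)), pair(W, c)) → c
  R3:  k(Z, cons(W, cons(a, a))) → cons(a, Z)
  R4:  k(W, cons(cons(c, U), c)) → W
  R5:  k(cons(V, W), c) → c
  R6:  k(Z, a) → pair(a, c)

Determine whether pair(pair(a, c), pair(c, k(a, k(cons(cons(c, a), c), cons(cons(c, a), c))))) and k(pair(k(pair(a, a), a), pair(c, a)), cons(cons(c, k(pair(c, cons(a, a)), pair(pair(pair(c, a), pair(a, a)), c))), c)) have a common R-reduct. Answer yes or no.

yes — NF(t₁) = pair(pair(a, c), pair(c, a)), NF(t₂) = pair(pair(a, c), pair(c, a))

Reduce t₁ = pair(pair(a, c), pair(c, k(a, k(cons(cons(c, a), c), cons(cons(c, a), c))))):
1. pair(pair(a, c), pair(c, k(a, k(cons(cons(c, a), c), cons(cons(c, a), c)))))  →  pair(pair(a, c), pair(c, k(a, cons(cons(c, a), c))))   [R4 at 2.2.2]
2. pair(pair(a, c), pair(c, k(a, cons(cons(c, a), c))))  →  pair(pair(a, c), pair(c, a))   [R4 at 2.2]

Reduce t₂ = k(pair(k(pair(a, a), a), pair(c, a)), cons(cons(c, k(pair(c, cons(a, a)), pair(pair(pair(c, a), pair(a, a)), c))), c)):
1. k(pair(k(pair(a, a), a), pair(c, a)), cons(cons(c, k(pair(c, cons(a, a)), pair(pair(pair(c, a), pair(a, a)), c))), c))  →  pair(k(pair(a, a), a), pair(c, a))   [R4 at ε]
2. pair(k(pair(a, a), a), pair(c, a))  →  pair(pair(a, c), pair(c, a))   [R6 at 1]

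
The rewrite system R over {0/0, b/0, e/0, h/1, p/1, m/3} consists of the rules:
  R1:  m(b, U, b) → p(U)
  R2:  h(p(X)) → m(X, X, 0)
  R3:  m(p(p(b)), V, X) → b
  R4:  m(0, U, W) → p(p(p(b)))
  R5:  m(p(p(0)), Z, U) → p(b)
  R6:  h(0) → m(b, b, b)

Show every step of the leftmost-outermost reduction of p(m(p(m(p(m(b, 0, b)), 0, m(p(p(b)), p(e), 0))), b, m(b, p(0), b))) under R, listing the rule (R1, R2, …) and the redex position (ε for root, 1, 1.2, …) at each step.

p(b)

1. p(m(p(m(p(m(b, 0, b)), 0, m(p(p(b)), p(e), 0))), b, m(b, p(0), b)))  →  p(m(p(m(p(p(0)), 0, m(p(p(b)), p(e), 0))), b, m(b, p(0), b)))   [R1 at 1.1.1.1.1]
2. p(m(p(m(p(p(0)), 0, m(p(p(b)), p(e), 0))), b, m(b, p(0), b)))  →  p(m(p(p(b)), b, m(b, p(0), b)))   [R5 at 1.1.1]
3. p(m(p(p(b)), b, m(b, p(0), b)))  →  p(b)   [R3 at 1]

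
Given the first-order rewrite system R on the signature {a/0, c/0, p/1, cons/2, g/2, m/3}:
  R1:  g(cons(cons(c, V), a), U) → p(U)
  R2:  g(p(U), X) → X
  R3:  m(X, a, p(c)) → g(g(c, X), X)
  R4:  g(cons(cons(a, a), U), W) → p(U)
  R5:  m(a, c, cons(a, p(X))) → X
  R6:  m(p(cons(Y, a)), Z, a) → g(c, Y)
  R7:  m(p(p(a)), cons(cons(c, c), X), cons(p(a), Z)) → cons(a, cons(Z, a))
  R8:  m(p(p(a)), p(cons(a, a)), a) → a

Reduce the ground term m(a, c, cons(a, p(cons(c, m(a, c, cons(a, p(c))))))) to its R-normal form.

1. m(a, c, cons(a, p(cons(c, m(a, c, cons(a, p(c)))))))  →  cons(c, m(a, c, cons(a, p(c))))   [R5 at ε]
2. cons(c, m(a, c, cons(a, p(c))))  →  cons(c, c)   [R5 at 2]

cons(c, c)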